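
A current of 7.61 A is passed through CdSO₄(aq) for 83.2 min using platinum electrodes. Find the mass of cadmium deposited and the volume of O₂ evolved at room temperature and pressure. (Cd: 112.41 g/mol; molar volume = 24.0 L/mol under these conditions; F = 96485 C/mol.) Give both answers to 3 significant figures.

22.1 g Cd; 2.36 L O₂

Q = 7.61 × 4992 = 37990 C; n(e⁻) = 37990 / 96485 = 0.3937 mol
Cathode: Cd²⁺ + 2e⁻ → Cd → n(Cd) = 0.3937/2 = 0.1969 mol → 22.1 g
Anode: 2H₂O → O₂ + 4H⁺ + 4e⁻ → n(O₂) = 0.3937/4 = 0.09843 mol → 2.36 L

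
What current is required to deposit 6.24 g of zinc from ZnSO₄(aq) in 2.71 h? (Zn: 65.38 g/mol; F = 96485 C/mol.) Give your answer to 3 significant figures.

n(Zn) = 6.24 / 65.38 = 0.09544 mol
Zn²⁺ + 2e⁻ → Zn, so n(e⁻) = 2 × 0.09544 = 0.1909 mol
Q = 0.1909 × 96485 = 18420 C
I = Q / t = 18420 / 9756 s = 1.89 A

1.89 A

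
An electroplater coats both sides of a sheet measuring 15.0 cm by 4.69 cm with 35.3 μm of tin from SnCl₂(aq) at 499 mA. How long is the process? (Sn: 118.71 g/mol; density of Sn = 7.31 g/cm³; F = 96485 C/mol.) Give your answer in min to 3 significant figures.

Plated area = 2 × 15.0 × 4.69 = 140.7 cm²
Volume = 140.7 × 35.3×10⁻⁴ cm = 0.4967 cm³
m(Sn) = 0.4967 × 7.31 = 3.631 g
n(Sn) = 3.631 / 118.71 = 0.03059 mol; n(e⁻) = 2 × 0.03059 = 0.06118 mol
Q = 0.06118 × 96485 = 5903 C
t = 5903 / 0.499 = 11830 s = 197 min

197 min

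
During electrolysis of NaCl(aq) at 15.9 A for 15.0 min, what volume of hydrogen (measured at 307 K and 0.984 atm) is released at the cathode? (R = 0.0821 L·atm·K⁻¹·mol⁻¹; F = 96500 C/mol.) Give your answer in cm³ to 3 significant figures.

Charge passed = 15.9 × 900 = 14310 C
n(e⁻) = Q/F = 14310/96500 = 0.1483 mol
2H⁺ + 2e⁻ → H₂, so n(H₂) = 0.1483 / 2 = 0.07415 mol
V = nRT/P = 0.07415 × 0.0821 × 307 / 0.984 = 1.899 L
= 1900 cm³

1900 cm³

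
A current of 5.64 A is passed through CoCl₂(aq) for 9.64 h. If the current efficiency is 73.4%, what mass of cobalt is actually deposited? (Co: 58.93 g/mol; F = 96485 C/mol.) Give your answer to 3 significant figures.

43.9 g

Q = 5.64 × 34704 = 1.957×10^5 C
n(e⁻) = 1.957×10^5 / 96485 = 2.028 mol
Co²⁺ + 2e⁻ → Co, so theoretical m(Co) = 1.014 × 58.93 = 59.76 g
Actual mass = 73.4% × 59.76 = 43.9 g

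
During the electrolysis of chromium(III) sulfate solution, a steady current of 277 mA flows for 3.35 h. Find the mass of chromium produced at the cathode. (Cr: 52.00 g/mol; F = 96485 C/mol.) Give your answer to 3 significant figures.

0.600 g

Q = 0.277 A × 12060 s = 3341 C
Moles of electrons = 3341 / 96485 = 0.03463 mol
Cr³⁺ + 3e⁻ → Cr, so n(Cr) = 0.03463 / 3 = 0.01154 mol
m = 0.01154 × 52.00 = 0.600 g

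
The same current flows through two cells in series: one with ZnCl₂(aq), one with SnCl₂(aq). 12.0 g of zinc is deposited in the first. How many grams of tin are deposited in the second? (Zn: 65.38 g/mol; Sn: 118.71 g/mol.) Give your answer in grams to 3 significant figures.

n(Zn) = 12.0 / 65.38 = 0.1835 mol
Zn²⁺ + 2e⁻ → Zn, so n(e⁻) = 2 × 0.1835 = 0.3670 mol
Since the cells are in series, n(e⁻) in the Sn cell is also 0.3670 mol.
Sn²⁺ + 2e⁻ → Sn, so n(Sn) = 0.3670 / 2 = 0.1835 mol
m(Sn) = 0.1835 × 118.71 = 21.8 g

21.8 g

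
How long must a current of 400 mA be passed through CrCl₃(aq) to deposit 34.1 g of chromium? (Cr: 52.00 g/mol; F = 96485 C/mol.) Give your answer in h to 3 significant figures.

n(Cr) = 34.1 / 52.00 = 0.6558 mol
Cr³⁺ + 3e⁻ → Cr, so n(e⁻) = 3 × 0.6558 = 1.967 mol
Q = 1.967 × 96485 = 1.898×10^5 C
t = Q / I = 1.898×10^5 / 0.400 = 4.745×10^5 s = 132 h

132 h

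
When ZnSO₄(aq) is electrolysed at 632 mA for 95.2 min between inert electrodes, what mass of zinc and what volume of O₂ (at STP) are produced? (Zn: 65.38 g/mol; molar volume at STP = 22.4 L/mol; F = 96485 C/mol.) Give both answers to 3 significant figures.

1.22 g Zn; 0.210 L O₂

Q = 0.632 × 5712 = 3610 C; n(e⁻) = 3610 / 96485 = 0.03742 mol
Cathode: Zn²⁺ + 2e⁻ → Zn → n(Zn) = 0.03742/2 = 0.01871 mol → 1.22 g
Anode: 2H₂O → O₂ + 4H⁺ + 4e⁻ → n(O₂) = 0.03742/4 = 0.009355 mol → 0.210 L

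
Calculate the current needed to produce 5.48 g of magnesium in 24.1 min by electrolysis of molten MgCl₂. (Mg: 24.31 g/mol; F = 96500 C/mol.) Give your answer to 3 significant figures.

n(Mg) = 5.48 / 24.31 = 0.2254 mol
Mg²⁺ + 2e⁻ → Mg, so n(e⁻) = 2 × 0.2254 = 0.4508 mol
Q = 0.4508 × 96500 = 43500 C
I = Q / t = 43500 / 1446 s = 30.1 A

30.1 A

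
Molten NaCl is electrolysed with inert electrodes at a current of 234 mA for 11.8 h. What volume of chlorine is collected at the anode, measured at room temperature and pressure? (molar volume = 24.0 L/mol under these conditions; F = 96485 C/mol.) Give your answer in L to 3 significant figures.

Q = It = 0.234 × 42480 = 9940 C
Moles of electrons = 9940 / 96485 = 0.1030 mol
2Cl⁻ → Cl₂ + 2e⁻, so n(Cl₂) = 0.1030 / 2 = 0.05150 mol
V = 0.05150 × 24.0 = 1.236 L

1.24 L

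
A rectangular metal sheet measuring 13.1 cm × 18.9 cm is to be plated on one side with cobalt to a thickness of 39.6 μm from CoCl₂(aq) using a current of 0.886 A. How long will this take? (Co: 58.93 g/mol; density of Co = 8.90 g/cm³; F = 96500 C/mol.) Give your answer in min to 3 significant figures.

Plated area = 13.1 × 18.9 = 247.6 cm²
Volume = 247.6 × 39.6×10⁻⁴ cm = 0.9805 cm³
m(Co) = 0.9805 × 8.90 = 8.726 g
n(Co) = 8.726 / 58.93 = 0.1481 mol; n(e⁻) = 2 × 0.1481 = 0.2962 mol
Q = 0.2962 × 96500 = 28580 C
t = 28580 / 0.886 = 32260 s = 538 min

538 min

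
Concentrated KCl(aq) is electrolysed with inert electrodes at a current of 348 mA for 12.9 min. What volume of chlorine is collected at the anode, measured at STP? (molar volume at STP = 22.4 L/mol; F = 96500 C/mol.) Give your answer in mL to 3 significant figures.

31.3 mL

Q = 0.348 A × 774 s = 269.4 C
n(e⁻) = Q/F = 269.4/96500 = 0.002792 mol
2Cl⁻ → Cl₂ + 2e⁻, so n(Cl₂) = 0.002792 / 2 = 0.001396 mol
V = 0.001396 × 22.4 = 0.03127 L
= 31.3 mL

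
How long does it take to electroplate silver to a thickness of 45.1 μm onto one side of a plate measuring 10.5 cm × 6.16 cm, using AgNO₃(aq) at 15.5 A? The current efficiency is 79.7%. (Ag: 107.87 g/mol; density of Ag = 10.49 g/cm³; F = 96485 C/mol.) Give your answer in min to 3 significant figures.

Plated area = 10.5 × 6.16 = 64.68 cm²
Volume = 64.68 × 45.1×10⁻⁴ cm = 0.2917 cm³
m(Ag) = 0.2917 × 10.49 = 3.060 g
n(Ag) = 3.060 / 107.87 = 0.02837 mol; n(e⁻) = 0.02837 mol
Q = 0.02837 × 96485 / 0.797 = 3434 C
t = 3434 / 15.5 = 221.5 s = 3.69 min

3.69 min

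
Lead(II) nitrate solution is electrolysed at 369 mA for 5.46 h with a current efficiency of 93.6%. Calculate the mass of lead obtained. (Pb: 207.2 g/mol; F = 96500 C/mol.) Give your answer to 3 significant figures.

Q = 0.369 × 19656 = 7253 C
n(e⁻) = 7253 / 96500 = 0.07516 mol
Pb²⁺ + 2e⁻ → Pb, so theoretical m(Pb) = 0.03758 × 207.2 = 7.787 g
Actual mass = 93.6% × 7.787 = 7.29 g

7.29 g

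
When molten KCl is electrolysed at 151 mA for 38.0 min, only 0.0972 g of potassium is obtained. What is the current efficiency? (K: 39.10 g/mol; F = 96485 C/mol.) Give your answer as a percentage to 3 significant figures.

Q = 0.151 × 2280 = 344.3 C
n(e⁻) = 344.3 / 96485 = 0.003568 mol
K⁺ + e⁻ → K, so theoretical n(K) = 0.003568 mol → 0.1395 g
Efficiency = 0.0972 / 0.1395 = 0.6968 = 69.7%

69.7%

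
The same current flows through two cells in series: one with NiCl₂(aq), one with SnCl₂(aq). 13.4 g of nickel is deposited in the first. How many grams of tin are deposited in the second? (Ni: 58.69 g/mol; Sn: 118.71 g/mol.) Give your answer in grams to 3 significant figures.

27.1 g

n(Ni) = 13.4 / 58.69 = 0.2283 mol
Ni²⁺ + 2e⁻ → Ni, so n(e⁻) = 2 × 0.2283 = 0.4566 mol
Same current for the same time ⇒ same n(e⁻) = 0.4566 mol in both cells.
Sn²⁺ + 2e⁻ → Sn, so n(Sn) = 0.4566 / 2 = 0.2283 mol
m(Sn) = 0.2283 × 118.71 = 27.1 g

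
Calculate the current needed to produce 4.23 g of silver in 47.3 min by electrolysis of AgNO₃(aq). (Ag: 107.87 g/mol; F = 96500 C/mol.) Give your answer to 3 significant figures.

n(Ag) = 4.23 / 107.87 = 0.03921 mol
Ag⁺ + e⁻ → Ag, so n(e⁻) = 0.03921 mol
Q = 0.03921 × 96500 = 3784 C
I = Q / t = 3784 / 2838 s = 1.33 A

1.33 A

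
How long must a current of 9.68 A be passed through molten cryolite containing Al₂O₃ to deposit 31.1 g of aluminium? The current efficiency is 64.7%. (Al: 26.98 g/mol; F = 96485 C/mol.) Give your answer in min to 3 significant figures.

n(Al) = 31.1 / 26.98 = 1.153 mol
Al³⁺ + 3e⁻ → Al, so n(e⁻) = 3 × 1.153 = 3.459 mol
Q = 3.459 × 96485 / 0.647 = 5.158×10^5 C
t = Q / I = 5.158×10^5 / 9.68 = 53290 s = 888 min

888 min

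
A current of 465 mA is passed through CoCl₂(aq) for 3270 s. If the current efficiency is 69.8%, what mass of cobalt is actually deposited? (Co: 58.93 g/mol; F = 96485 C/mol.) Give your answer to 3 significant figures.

0.324 g

Q = 0.465 × 3270 = 1521 C
n(e⁻) = 1521 / 96485 = 0.01576 mol
Co²⁺ + 2e⁻ → Co, so theoretical m(Co) = 0.007880 × 58.93 = 0.4644 g
Actual mass = 69.8% × 0.4644 = 0.324 g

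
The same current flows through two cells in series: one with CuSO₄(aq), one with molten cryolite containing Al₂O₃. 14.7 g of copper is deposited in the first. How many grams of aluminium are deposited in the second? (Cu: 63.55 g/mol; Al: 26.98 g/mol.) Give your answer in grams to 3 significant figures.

4.16 g

n(Cu) = 14.7 / 63.55 = 0.2313 mol
Cu²⁺ + 2e⁻ → Cu, so n(e⁻) = 2 × 0.2313 = 0.4626 mol
Same current for the same time ⇒ same n(e⁻) = 0.4626 mol in both cells.
Al³⁺ + 3e⁻ → Al, so n(Al) = 0.4626 / 3 = 0.1542 mol
m(Al) = 0.1542 × 26.98 = 4.16 g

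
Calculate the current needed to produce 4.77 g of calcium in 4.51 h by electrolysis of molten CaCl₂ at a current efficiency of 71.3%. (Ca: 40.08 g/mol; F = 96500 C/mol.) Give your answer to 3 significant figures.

n(Ca) = 4.77 / 40.08 = 0.1190 mol
Ca²⁺ + 2e⁻ → Ca, so n(e⁻) = 2 × 0.1190 = 0.2380 mol
Q = 0.2380 × 96500 / 0.713 = 32210 C
I = Q / t = 32210 / 16236 s = 1.98 A

1.98 A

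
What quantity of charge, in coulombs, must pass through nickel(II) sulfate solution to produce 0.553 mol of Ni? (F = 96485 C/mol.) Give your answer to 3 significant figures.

Ni²⁺ + 2e⁻ → Ni, so n(e⁻) = 2 × 0.553 = 1.106 mol
Q = 1.106 × 96485 = 1.067×10^5 C

1.07×10^5 C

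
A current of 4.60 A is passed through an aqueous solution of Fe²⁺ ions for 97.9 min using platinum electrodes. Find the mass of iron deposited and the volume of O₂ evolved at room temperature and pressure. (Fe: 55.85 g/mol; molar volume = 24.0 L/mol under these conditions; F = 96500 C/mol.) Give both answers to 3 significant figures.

7.82 g Fe; 1.68 L O₂

Q = 4.60 × 5874 = 27020 C; n(e⁻) = 27020 / 96500 = 0.2800 mol
Cathode: Fe²⁺ + 2e⁻ → Fe → n(Fe) = 0.2800/2 = 0.1400 mol → 7.82 g
Anode: 2H₂O → O₂ + 4H⁺ + 4e⁻ → n(O₂) = 0.2800/4 = 0.07000 mol → 1.68 L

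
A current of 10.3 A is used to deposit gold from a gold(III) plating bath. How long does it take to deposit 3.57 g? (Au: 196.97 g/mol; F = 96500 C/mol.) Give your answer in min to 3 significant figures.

8.49 min

n(Au) = 3.57 / 196.97 = 0.01812 mol
Au³⁺ + 3e⁻ → Au, so n(e⁻) = 3 × 0.01812 = 0.05436 mol
Q = 0.05436 × 96500 = 5246 C
t = Q / I = 5246 / 10.3 = 509.3 s = 8.49 min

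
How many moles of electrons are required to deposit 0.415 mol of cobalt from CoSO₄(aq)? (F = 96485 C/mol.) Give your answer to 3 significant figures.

0.830 mol

Co²⁺ + 2e⁻ → Co, so n(e⁻) = 2 × 0.415 = 0.8300 mol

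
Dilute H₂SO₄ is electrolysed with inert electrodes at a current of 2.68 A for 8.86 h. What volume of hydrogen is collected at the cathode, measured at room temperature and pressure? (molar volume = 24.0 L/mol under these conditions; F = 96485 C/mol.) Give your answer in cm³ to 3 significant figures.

Q = 2.68 A × 31896 s = 85480 C
n(e⁻) = Q/F = 85480/96485 = 0.8859 mol
2H⁺ + 2e⁻ → H₂, so n(H₂) = 0.8859 / 2 = 0.4430 mol
V = 0.4430 × 24.0 = 10.63 L
= 10600 cm³

10600 cm³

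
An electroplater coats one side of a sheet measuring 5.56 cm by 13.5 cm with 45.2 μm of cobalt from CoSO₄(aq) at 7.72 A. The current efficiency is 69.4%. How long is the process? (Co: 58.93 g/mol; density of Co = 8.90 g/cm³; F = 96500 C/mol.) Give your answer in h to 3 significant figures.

0.513 h

Plated area = 5.56 × 13.5 = 75.06 cm²
Volume = 75.06 × 45.2×10⁻⁴ cm = 0.3393 cm³
m(Co) = 0.3393 × 8.90 = 3.020 g
n(Co) = 3.020 / 58.93 = 0.05125 mol; n(e⁻) = 2 × 0.05125 = 0.1025 mol
Q = 0.1025 × 96500 / 0.694 = 14250 C
t = 14250 / 7.72 = 1846 s = 0.513 h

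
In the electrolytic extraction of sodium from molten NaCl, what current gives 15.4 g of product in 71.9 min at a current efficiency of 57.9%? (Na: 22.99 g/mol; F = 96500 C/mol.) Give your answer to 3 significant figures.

25.9 A

n(Na) = 15.4 / 22.99 = 0.6699 mol
Na⁺ + e⁻ → Na, so n(e⁻) = 0.6699 mol
Q = 0.6699 × 96500 / 0.579 = 1.117×10^5 C
I = Q / t = 1.117×10^5 / 4314 s = 25.9 A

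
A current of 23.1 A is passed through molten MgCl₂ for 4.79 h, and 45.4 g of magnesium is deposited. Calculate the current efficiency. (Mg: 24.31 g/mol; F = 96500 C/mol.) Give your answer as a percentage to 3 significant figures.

90.5%

Q = 23.1 × 17244 = 3.983×10^5 C
n(e⁻) = 3.983×10^5 / 96500 = 4.127 mol
Mg²⁺ + 2e⁻ → Mg, so theoretical n(Mg) = 2.064 mol → 50.18 g
Efficiency = 45.4 / 50.18 = 0.9047 = 90.5%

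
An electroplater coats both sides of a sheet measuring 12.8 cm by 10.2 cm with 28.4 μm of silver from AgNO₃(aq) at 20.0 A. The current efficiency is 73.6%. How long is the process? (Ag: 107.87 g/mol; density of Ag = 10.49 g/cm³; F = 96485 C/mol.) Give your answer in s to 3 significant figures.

Plated area = 2 × 12.8 × 10.2 = 261.1 cm²
Volume = 261.1 × 28.4×10⁻⁴ cm = 0.7415 cm³
m(Ag) = 0.7415 × 10.49 = 7.778 g
n(Ag) = 7.778 / 107.87 = 0.07211 mol; n(e⁻) = 0.07211 mol
Q = 0.07211 × 96485 / 0.736 = 9453 C
t = 9453 / 20.0 = 472.7 s

473 s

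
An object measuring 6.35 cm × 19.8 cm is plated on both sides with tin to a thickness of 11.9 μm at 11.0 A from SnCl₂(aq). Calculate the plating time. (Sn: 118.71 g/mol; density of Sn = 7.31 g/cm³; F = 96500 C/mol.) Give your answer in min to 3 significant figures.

Plated area = 2 × 6.35 × 19.8 = 251.5 cm²
Volume = 251.5 × 11.9×10⁻⁴ cm = 0.2993 cm³
m(Sn) = 0.2993 × 7.31 = 2.188 g
n(Sn) = 2.188 / 118.71 = 0.01843 mol; n(e⁻) = 2 × 0.01843 = 0.03686 mol
Q = 0.03686 × 96500 = 3557 C
t = 3557 / 11.0 = 323.4 s = 5.39 min

5.39 min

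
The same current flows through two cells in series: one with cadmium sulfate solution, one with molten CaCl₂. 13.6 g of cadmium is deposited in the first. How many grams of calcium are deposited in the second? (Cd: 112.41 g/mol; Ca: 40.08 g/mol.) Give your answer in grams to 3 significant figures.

n(Cd) = 13.6 / 112.41 = 0.1210 mol
Cd²⁺ + 2e⁻ → Cd, so n(e⁻) = 2 × 0.1210 = 0.2420 mol
Same current for the same time ⇒ same n(e⁻) = 0.2420 mol in both cells.
Ca²⁺ + 2e⁻ → Ca, so n(Ca) = 0.2420 / 2 = 0.1210 mol
m(Ca) = 0.1210 × 40.08 = 4.85 g

4.85 g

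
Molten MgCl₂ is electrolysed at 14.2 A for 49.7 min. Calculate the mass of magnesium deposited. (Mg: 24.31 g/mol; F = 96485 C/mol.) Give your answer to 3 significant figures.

Charge passed = 14.2 × 2982 = 42340 C
n(e⁻) = Q/F = 42340/96485 = 0.4388 mol
Mg²⁺ + 2e⁻ → Mg, so n(Mg) = 0.4388 / 2 = 0.2194 mol
m = 0.2194 × 24.31 = 5.33 g

5.33 g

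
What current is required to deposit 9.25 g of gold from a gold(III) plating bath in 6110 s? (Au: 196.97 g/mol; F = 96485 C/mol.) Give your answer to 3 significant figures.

2.22 A

n(Au) = 9.25 / 196.97 = 0.04696 mol
Au³⁺ + 3e⁻ → Au, so n(e⁻) = 3 × 0.04696 = 0.1409 mol
Q = 0.1409 × 96485 = 13590 C
I = Q / t = 13590 / 6110 s = 2.22 A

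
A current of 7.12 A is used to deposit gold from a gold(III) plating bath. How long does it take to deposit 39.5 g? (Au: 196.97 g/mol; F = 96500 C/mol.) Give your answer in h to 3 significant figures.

2.26 h

n(Au) = 39.5 / 196.97 = 0.2005 mol
Au³⁺ + 3e⁻ → Au, so n(e⁻) = 3 × 0.2005 = 0.6015 mol
Q = 0.6015 × 96500 = 58040 C
t = Q / I = 58040 / 7.12 = 8152 s = 2.26 h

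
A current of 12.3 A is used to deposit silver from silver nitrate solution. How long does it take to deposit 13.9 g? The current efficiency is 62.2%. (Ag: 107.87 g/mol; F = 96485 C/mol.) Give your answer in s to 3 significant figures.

n(Ag) = 13.9 / 107.87 = 0.1289 mol
Ag⁺ + e⁻ → Ag, so n(e⁻) = 0.1289 mol
Q = 0.1289 × 96485 / 0.622 = 20000 C
t = Q / I = 20000 / 12.3 = 1626 s

1630 s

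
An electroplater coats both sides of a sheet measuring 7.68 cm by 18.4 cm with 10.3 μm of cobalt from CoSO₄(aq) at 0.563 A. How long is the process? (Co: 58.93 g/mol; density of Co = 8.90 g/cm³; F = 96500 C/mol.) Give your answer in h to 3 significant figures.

4.19 h

Plated area = 2 × 7.68 × 18.4 = 282.6 cm²
Volume = 282.6 × 10.3×10⁻⁴ cm = 0.2911 cm³
m(Co) = 0.2911 × 8.90 = 2.591 g
n(Co) = 2.591 / 58.93 = 0.04397 mol; n(e⁻) = 2 × 0.04397 = 0.08794 mol
Q = 0.08794 × 96500 = 8486 C
t = 8486 / 0.563 = 15070 s = 4.19 h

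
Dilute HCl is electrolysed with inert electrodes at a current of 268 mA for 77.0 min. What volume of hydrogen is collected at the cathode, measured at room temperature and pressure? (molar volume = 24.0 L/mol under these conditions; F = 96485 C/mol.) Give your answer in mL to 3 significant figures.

Q = 0.268 A × 4620 s = 1238 C
n(e⁻) = 1238 / 96485 = 0.01283 mol
2H⁺ + 2e⁻ → H₂, so n(H₂) = 0.01283 / 2 = 0.006415 mol
V = 0.006415 × 24.0 = 0.1540 L
= 154 mL

154 mL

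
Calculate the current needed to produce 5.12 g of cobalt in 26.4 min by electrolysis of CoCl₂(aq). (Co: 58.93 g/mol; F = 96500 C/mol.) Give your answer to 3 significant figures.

10.6 A

n(Co) = 5.12 / 58.93 = 0.08688 mol
Co²⁺ + 2e⁻ → Co, so n(e⁻) = 2 × 0.08688 = 0.1738 mol
Q = 0.1738 × 96500 = 16770 C
I = Q / t = 16770 / 1584 s = 10.6 A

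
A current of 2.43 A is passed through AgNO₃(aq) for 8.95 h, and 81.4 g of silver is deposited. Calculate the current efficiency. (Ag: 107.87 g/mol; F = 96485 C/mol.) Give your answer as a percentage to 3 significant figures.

93.0%

Q = 2.43 × 32220 = 78290 C
n(e⁻) = 78290 / 96485 = 0.8114 mol
Ag⁺ + e⁻ → Ag, so theoretical n(Ag) = 0.8114 mol → 87.53 g
Efficiency = 81.4 / 87.53 = 0.9300 = 93.0%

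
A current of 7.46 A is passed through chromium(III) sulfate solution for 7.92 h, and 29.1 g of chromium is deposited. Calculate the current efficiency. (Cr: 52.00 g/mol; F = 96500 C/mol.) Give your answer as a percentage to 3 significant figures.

76.2%

Q = 7.46 × 28512 = 2.127×10^5 C
n(e⁻) = 2.127×10^5 / 96500 = 2.204 mol
Cr³⁺ + 3e⁻ → Cr, so theoretical n(Cr) = 0.7347 mol → 38.20 g
Efficiency = 29.1 / 38.20 = 0.7618 = 76.2%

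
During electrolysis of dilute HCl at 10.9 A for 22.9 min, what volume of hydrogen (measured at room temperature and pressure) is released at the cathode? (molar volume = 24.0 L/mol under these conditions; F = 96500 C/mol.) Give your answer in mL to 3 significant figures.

1860 mL

Charge passed = 10.9 × 1374 = 14980 C
Moles of electrons = 14980 / 96500 = 0.1552 mol
2H⁺ + 2e⁻ → H₂, so n(H₂) = 0.1552 / 2 = 0.07760 mol
V = 0.07760 × 24.0 = 1.862 L
= 1860 mL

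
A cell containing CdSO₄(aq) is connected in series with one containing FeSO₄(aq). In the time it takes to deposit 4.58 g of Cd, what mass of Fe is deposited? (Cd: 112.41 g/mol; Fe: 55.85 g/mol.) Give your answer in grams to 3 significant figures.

2.28 g

n(Cd) = 4.58 / 112.41 = 0.04074 mol
Cd²⁺ + 2e⁻ → Cd, so n(e⁻) = 2 × 0.04074 = 0.08148 mol
Since the cells are in series, n(e⁻) in the Fe cell is also 0.08148 mol.
Fe²⁺ + 2e⁻ → Fe, so n(Fe) = 0.08148 / 2 = 0.04074 mol
m(Fe) = 0.04074 × 55.85 = 2.28 g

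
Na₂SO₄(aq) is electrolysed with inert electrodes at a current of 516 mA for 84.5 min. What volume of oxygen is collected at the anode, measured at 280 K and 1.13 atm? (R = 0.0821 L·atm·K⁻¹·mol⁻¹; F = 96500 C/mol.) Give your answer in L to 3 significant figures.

Charge passed = 0.516 × 5070 = 2616 C
Moles of electrons = 2616 / 96500 = 0.02711 mol
2H₂O → O₂ + 4H⁺ + 4e⁻, so n(O₂) = 0.02711 / 4 = 0.006778 mol
V = nRT/P = 0.006778 × 0.0821 × 280 / 1.13 = 0.1379 L

0.138 L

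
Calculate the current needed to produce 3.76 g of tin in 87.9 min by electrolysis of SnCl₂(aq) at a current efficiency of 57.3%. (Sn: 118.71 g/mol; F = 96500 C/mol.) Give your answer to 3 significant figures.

n(Sn) = 3.76 / 118.71 = 0.03167 mol
Sn²⁺ + 2e⁻ → Sn, so n(e⁻) = 2 × 0.03167 = 0.06334 mol
Q = 0.06334 × 96500 / 0.573 = 10670 C
I = Q / t = 10670 / 5274 s = 2.02 A

2.02 A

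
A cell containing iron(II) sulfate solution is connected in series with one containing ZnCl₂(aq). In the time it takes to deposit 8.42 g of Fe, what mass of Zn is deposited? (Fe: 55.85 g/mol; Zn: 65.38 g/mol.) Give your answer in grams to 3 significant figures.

n(Fe) = 8.42 / 55.85 = 0.1508 mol
Fe²⁺ + 2e⁻ → Fe, so n(e⁻) = 2 × 0.1508 = 0.3016 mol
In series, the same 0.3016 mol of electrons flows through the second cell.
Zn²⁺ + 2e⁻ → Zn, so n(Zn) = 0.3016 / 2 = 0.1508 mol
m(Zn) = 0.1508 × 65.38 = 9.86 g

9.86 g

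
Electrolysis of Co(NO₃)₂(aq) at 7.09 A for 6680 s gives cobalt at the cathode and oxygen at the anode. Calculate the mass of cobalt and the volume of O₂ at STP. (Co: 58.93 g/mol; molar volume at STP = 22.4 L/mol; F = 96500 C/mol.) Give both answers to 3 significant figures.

14.5 g Co; 2.75 L O₂

Q = 7.09 × 6680 = 47360 C; n(e⁻) = 47360 / 96500 = 0.4908 mol
Cathode: Co²⁺ + 2e⁻ → Co → n(Co) = 0.4908/2 = 0.2454 mol → 14.5 g
Anode: 2H₂O → O₂ + 4H⁺ + 4e⁻ → n(O₂) = 0.4908/4 = 0.1227 mol → 2.75 L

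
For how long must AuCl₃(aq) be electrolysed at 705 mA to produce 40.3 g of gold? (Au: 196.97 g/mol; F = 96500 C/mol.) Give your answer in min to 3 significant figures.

1400 min

n(Au) = 40.3 / 196.97 = 0.2046 mol
Au³⁺ + 3e⁻ → Au, so n(e⁻) = 3 × 0.2046 = 0.6138 mol
Q = 0.6138 × 96500 = 59230 C
t = Q / I = 59230 / 0.705 = 84010 s = 1400 min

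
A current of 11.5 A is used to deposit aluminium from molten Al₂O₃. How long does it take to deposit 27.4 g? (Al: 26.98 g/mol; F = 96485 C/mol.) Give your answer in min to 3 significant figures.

426 min

n(Al) = 27.4 / 26.98 = 1.016 mol
Al³⁺ + 3e⁻ → Al, so n(e⁻) = 3 × 1.016 = 3.048 mol
Q = 3.048 × 96485 = 2.941×10^5 C
t = Q / I = 2.941×10^5 / 11.5 = 25570 s = 426 min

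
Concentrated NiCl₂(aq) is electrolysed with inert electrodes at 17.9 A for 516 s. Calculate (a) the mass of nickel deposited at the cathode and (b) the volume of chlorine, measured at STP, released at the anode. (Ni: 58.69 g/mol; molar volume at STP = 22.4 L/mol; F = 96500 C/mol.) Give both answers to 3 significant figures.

2.81 g Ni; 1.07 L Cl₂

Q = 17.9 × 516 = 9236 C; n(e⁻) = 9236 / 96500 = 0.09571 mol
Cathode: Ni²⁺ + 2e⁻ → Ni → n(Ni) = 0.09571/2 = 0.04786 mol → 2.81 g
Anode: 2Cl⁻ → Cl₂ + 2e⁻ → n(Cl₂) = 0.09571/2 = 0.04786 mol → 1.07 L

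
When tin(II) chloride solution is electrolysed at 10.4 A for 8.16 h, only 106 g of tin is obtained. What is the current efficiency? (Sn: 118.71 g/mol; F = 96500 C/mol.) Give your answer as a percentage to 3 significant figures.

56.4%

Q = 10.4 × 29376 = 3.055×10^5 C
n(e⁻) = 3.055×10^5 / 96500 = 3.166 mol
Sn²⁺ + 2e⁻ → Sn, so theoretical n(Sn) = 1.583 mol → 187.9 g
Efficiency = 106 / 187.9 = 0.5641 = 56.4%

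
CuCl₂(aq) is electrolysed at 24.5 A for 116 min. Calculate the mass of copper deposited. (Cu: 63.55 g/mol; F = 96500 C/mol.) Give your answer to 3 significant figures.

56.1 g

Q = It = 24.5 × 6960 = 1.705×10^5 C
n(e⁻) = Q/F = 1.705×10^5/96500 = 1.767 mol
Cu²⁺ + 2e⁻ → Cu, so n(Cu) = 1.767 / 2 = 0.8835 mol
m = 0.8835 × 63.55 = 56.1 g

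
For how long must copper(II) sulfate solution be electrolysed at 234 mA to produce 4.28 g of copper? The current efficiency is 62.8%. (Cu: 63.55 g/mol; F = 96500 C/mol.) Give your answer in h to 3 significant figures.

n(Cu) = 4.28 / 63.55 = 0.06735 mol
Cu²⁺ + 2e⁻ → Cu, so n(e⁻) = 2 × 0.06735 = 0.1347 mol
Q = 0.1347 × 96500 / 0.628 = 20700 C
t = Q / I = 20700 / 0.234 = 88460 s = 24.6 h

24.6 h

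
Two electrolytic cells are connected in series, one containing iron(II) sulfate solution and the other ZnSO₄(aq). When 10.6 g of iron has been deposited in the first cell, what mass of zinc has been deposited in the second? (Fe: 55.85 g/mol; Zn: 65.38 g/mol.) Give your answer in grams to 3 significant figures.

n(Fe) = 10.6 / 55.85 = 0.1898 mol
Fe²⁺ + 2e⁻ → Fe, so n(e⁻) = 2 × 0.1898 = 0.3796 mol
Same current for the same time ⇒ same n(e⁻) = 0.3796 mol in both cells.
Zn²⁺ + 2e⁻ → Zn, so n(Zn) = 0.3796 / 2 = 0.1898 mol
m(Zn) = 0.1898 × 65.38 = 12.4 g

12.4 g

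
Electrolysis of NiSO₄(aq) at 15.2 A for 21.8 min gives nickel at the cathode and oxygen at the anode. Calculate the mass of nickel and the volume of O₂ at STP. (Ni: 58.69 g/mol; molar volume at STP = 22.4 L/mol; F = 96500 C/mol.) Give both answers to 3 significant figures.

6.05 g Ni; 1.15 L O₂

Q = 15.2 × 1308 = 19880 C; n(e⁻) = 19880 / 96500 = 0.2060 mol
Cathode: Ni²⁺ + 2e⁻ → Ni → n(Ni) = 0.2060/2 = 0.1030 mol → 6.05 g
Anode: 2H₂O → O₂ + 4H⁺ + 4e⁻ → n(O₂) = 0.2060/4 = 0.05150 mol → 1.15 L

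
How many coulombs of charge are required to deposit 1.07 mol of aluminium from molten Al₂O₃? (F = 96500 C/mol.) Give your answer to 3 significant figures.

Al³⁺ + 3e⁻ → Al, so n(e⁻) = 3 × 1.07 = 3.210 mol
Q = 3.210 × 96500 = 3.098×10^5 C

3.10×10^5 C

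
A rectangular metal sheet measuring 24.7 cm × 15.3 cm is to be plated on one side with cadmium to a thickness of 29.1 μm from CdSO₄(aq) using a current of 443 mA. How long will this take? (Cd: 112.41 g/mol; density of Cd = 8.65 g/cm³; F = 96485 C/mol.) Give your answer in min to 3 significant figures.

614 min

Plated area = 24.7 × 15.3 = 377.9 cm²
Volume = 377.9 × 29.1×10⁻⁴ cm = 1.100 cm³
m(Cd) = 1.100 × 8.65 = 9.515 g
n(Cd) = 9.515 / 112.41 = 0.08465 mol; n(e⁻) = 2 × 0.08465 = 0.1693 mol
Q = 0.1693 × 96485 = 16330 C
t = 16330 / 0.443 = 36860 s = 614 min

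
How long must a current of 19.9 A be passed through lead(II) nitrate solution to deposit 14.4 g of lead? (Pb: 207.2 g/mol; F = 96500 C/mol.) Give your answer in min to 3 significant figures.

11.2 min

n(Pb) = 14.4 / 207.2 = 0.06950 mol
Pb²⁺ + 2e⁻ → Pb, so n(e⁻) = 2 × 0.06950 = 0.1390 mol
Q = 0.1390 × 96500 = 13410 C
t = Q / I = 13410 / 19.9 = 673.9 s = 11.2 min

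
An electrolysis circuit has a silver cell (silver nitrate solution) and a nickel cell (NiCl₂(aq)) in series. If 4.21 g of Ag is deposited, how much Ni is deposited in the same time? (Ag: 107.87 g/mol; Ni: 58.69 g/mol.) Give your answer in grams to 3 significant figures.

1.15 g

n(Ag) = 4.21 / 107.87 = 0.03903 mol
Ag⁺ + e⁻ → Ag, so n(e⁻) = 0.03903 mol
Same current for the same time ⇒ same n(e⁻) = 0.03903 mol in both cells.
Ni²⁺ + 2e⁻ → Ni, so n(Ni) = 0.03903 / 2 = 0.01952 mol
m(Ni) = 0.01952 × 58.69 = 1.15 g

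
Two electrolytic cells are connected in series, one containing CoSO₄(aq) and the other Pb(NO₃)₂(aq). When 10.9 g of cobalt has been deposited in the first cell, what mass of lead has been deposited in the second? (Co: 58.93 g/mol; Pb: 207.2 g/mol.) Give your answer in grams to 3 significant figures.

38.3 g

n(Co) = 10.9 / 58.93 = 0.1850 mol
Co²⁺ + 2e⁻ → Co, so n(e⁻) = 2 × 0.1850 = 0.3700 mol
In series, the same 0.3700 mol of electrons flows through the second cell.
Pb²⁺ + 2e⁻ → Pb, so n(Pb) = 0.3700 / 2 = 0.1850 mol
m(Pb) = 0.1850 × 207.2 = 38.3 g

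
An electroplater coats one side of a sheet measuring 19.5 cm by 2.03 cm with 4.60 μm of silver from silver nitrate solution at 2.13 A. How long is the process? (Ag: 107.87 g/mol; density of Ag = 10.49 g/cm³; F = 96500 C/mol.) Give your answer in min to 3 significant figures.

Plated area = 19.5 × 2.03 = 39.59 cm²
Volume = 39.59 × 4.60×10⁻⁴ cm = 0.01821 cm³
m(Ag) = 0.01821 × 10.49 = 0.1910 g
n(Ag) = 0.1910 / 107.87 = 0.001771 mol; n(e⁻) = 0.001771 mol
Q = 0.001771 × 96500 = 170.9 C
t = 170.9 / 2.13 = 80.23 s = 1.34 min

1.34 min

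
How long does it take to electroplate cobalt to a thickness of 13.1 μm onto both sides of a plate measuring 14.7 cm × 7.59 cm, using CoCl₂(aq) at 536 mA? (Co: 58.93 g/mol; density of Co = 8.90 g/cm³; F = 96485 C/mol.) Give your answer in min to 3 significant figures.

Plated area = 2 × 14.7 × 7.59 = 223.1 cm²
Volume = 223.1 × 13.1×10⁻⁴ cm = 0.2923 cm³
m(Co) = 0.2923 × 8.90 = 2.601 g
n(Co) = 2.601 / 58.93 = 0.04414 mol; n(e⁻) = 2 × 0.04414 = 0.08828 mol
Q = 0.08828 × 96485 = 8518 C
t = 8518 / 0.536 = 15890 s = 265 min

265 min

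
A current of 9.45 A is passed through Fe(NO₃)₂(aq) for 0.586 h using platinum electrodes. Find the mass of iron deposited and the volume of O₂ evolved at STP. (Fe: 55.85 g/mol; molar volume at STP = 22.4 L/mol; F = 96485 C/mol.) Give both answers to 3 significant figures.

5.77 g Fe; 1.16 L O₂

Q = 9.45 × 2109.6 = 19940 C; n(e⁻) = 19940 / 96485 = 0.2067 mol
Cathode: Fe²⁺ + 2e⁻ → Fe → n(Fe) = 0.2067/2 = 0.1034 mol → 5.77 g
Anode: 2H₂O → O₂ + 4H⁺ + 4e⁻ → n(O₂) = 0.2067/4 = 0.05168 mol → 1.16 L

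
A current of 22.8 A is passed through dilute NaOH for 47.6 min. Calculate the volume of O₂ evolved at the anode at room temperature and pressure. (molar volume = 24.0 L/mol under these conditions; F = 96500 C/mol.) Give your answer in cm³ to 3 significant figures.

4050 cm³

Charge passed = 22.8 × 2856 = 65120 C
Moles of electrons = 65120 / 96500 = 0.6748 mol
2H₂O → O₂ + 4H⁺ + 4e⁻, so n(O₂) = 0.6748 / 4 = 0.1687 mol
V = 0.1687 × 24.0 = 4.049 L
= 4050 cm³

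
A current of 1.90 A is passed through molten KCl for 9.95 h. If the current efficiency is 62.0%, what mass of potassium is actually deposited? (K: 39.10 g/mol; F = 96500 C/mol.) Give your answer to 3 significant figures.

17.1 g

Q = 1.90 × 35820 = 68060 C
n(e⁻) = 68060 / 96500 = 0.7053 mol
K⁺ + e⁻ → K, so theoretical m(K) = 0.7053 × 39.10 = 27.58 g
Actual mass = 62.0% × 27.58 = 17.1 g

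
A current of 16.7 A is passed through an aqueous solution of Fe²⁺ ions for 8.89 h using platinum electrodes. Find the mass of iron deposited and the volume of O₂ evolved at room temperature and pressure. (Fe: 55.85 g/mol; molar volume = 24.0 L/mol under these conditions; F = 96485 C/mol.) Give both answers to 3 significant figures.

Q = 16.7 × 32004 = 5.345×10^5 C; n(e⁻) = 5.345×10^5 / 96485 = 5.540 mol
Cathode: Fe²⁺ + 2e⁻ → Fe → n(Fe) = 5.540/2 = 2.770 mol → 155 g
Anode: 2H₂O → O₂ + 4H⁺ + 4e⁻ → n(O₂) = 5.540/4 = 1.385 mol → 33.2 L

155 g Fe; 33.2 L O₂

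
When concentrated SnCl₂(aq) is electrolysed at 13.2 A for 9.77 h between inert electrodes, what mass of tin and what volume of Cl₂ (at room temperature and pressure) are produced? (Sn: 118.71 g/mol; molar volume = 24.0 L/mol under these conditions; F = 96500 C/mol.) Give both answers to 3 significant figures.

286 g Sn; 57.7 L Cl₂

Q = 13.2 × 35172 = 4.643×10^5 C; n(e⁻) = 4.643×10^5 / 96500 = 4.811 mol
Cathode: Sn²⁺ + 2e⁻ → Sn → n(Sn) = 4.811/2 = 2.406 mol → 286 g
Anode: 2Cl⁻ → Cl₂ + 2e⁻ → n(Cl₂) = 4.811/2 = 2.406 mol → 57.7 L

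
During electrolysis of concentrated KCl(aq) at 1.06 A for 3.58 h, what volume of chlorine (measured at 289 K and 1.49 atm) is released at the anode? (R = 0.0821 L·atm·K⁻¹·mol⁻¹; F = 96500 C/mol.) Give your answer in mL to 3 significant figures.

Charge passed = 1.06 × 12888 = 13660 C
n(e⁻) = 13660 / 96500 = 0.1416 mol
2Cl⁻ → Cl₂ + 2e⁻, so n(Cl₂) = 0.1416 / 2 = 0.07080 mol
V = nRT/P = 0.07080 × 0.0821 × 289 / 1.49 = 1.127 L
= 1130 mL

1130 mL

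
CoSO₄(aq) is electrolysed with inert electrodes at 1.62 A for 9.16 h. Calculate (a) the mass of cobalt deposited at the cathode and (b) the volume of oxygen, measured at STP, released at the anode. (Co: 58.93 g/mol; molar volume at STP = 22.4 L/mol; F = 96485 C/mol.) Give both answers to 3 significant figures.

Q = 1.62 × 32976 = 53420 C; n(e⁻) = 53420 / 96485 = 0.5537 mol
Cathode: Co²⁺ + 2e⁻ → Co → n(Co) = 0.5537/2 = 0.2769 mol → 16.3 g
Anode: 2H₂O → O₂ + 4H⁺ + 4e⁻ → n(O₂) = 0.5537/4 = 0.1384 mol → 3.10 L

16.3 g Co; 3.10 L O₂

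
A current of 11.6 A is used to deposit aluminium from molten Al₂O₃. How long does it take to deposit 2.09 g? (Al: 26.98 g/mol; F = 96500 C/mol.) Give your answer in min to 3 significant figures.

n(Al) = 2.09 / 26.98 = 0.07746 mol
Al³⁺ + 3e⁻ → Al, so n(e⁻) = 3 × 0.07746 = 0.2324 mol
Q = 0.2324 × 96500 = 22430 C
t = Q / I = 22430 / 11.6 = 1934 s = 32.2 min

32.2 min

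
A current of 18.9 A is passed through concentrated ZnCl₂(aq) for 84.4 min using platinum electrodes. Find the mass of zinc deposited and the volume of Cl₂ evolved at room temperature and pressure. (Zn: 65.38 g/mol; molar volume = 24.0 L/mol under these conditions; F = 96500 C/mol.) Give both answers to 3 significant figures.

32.4 g Zn; 11.9 L Cl₂

Q = 18.9 × 5064 = 95710 C; n(e⁻) = 95710 / 96500 = 0.9918 mol
Cathode: Zn²⁺ + 2e⁻ → Zn → n(Zn) = 0.9918/2 = 0.4959 mol → 32.4 g
Anode: 2Cl⁻ → Cl₂ + 2e⁻ → n(Cl₂) = 0.9918/2 = 0.4959 mol → 11.9 L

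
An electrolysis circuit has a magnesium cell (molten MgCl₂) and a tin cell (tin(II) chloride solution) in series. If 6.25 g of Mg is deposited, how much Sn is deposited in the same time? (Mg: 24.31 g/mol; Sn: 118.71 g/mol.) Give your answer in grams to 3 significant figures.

30.5 g

n(Mg) = 6.25 / 24.31 = 0.2571 mol
Mg²⁺ + 2e⁻ → Mg, so n(e⁻) = 2 × 0.2571 = 0.5142 mol
In series, the same 0.5142 mol of electrons flows through the second cell.
Sn²⁺ + 2e⁻ → Sn, so n(Sn) = 0.5142 / 2 = 0.2571 mol
m(Sn) = 0.2571 × 118.71 = 30.5 g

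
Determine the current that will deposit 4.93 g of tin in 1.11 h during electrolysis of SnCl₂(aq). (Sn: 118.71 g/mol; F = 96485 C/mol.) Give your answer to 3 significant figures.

n(Sn) = 4.93 / 118.71 = 0.04153 mol
Sn²⁺ + 2e⁻ → Sn, so n(e⁻) = 2 × 0.04153 = 0.08306 mol
Q = 0.08306 × 96485 = 8014 C
I = Q / t = 8014 / 3996 s = 2.01 A

2.01 A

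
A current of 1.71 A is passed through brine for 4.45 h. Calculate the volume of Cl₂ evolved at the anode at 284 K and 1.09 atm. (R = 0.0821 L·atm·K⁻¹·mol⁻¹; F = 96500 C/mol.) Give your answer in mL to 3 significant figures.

Q = 1.71 A × 16020 s = 27390 C
Moles of electrons = 27390 / 96500 = 0.2838 mol
2Cl⁻ → Cl₂ + 2e⁻, so n(Cl₂) = 0.2838 / 2 = 0.1419 mol
V = nRT/P = 0.1419 × 0.0821 × 284 / 1.09 = 3.035 L
= 3040 mL

3040 mL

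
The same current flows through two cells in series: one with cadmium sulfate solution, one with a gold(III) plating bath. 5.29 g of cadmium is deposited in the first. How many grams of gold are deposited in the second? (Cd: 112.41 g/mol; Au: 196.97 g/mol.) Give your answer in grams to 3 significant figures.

n(Cd) = 5.29 / 112.41 = 0.04706 mol
Cd²⁺ + 2e⁻ → Cd, so n(e⁻) = 2 × 0.04706 = 0.09412 mol
In series, the same 0.09412 mol of electrons flows through the second cell.
Au³⁺ + 3e⁻ → Au, so n(Au) = 0.09412 / 3 = 0.03137 mol
m(Au) = 0.03137 × 196.97 = 6.18 g

6.18 g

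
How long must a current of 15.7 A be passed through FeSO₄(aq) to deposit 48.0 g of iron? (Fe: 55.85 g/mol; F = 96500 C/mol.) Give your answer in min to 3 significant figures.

n(Fe) = 48.0 / 55.85 = 0.8594 mol
Fe²⁺ + 2e⁻ → Fe, so n(e⁻) = 2 × 0.8594 = 1.719 mol
Q = 1.719 × 96500 = 1.659×10^5 C
t = Q / I = 1.659×10^5 / 15.7 = 10570 s = 176 min

176 min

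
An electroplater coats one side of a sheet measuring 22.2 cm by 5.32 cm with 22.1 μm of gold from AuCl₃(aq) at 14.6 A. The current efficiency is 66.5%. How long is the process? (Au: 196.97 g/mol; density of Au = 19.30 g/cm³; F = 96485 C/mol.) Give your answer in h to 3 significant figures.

Plated area = 22.2 × 5.32 = 118.1 cm²
Volume = 118.1 × 22.1×10⁻⁴ cm = 0.2610 cm³
m(Au) = 0.2610 × 19.30 = 5.037 g
n(Au) = 5.037 / 196.97 = 0.02557 mol; n(e⁻) = 3 × 0.02557 = 0.07671 mol
Q = 0.07671 × 96485 / 0.665 = 11130 C
t = 11130 / 14.6 = 762.3 s = 0.212 h

0.212 h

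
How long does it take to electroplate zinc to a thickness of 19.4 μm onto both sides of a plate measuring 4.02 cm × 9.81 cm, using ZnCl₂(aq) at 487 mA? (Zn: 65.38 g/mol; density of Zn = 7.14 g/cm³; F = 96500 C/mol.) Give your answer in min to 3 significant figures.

Plated area = 2 × 4.02 × 9.81 = 78.87 cm²
Volume = 78.87 × 19.4×10⁻⁴ cm = 0.1530 cm³
m(Zn) = 0.1530 × 7.14 = 1.092 g
n(Zn) = 1.092 / 65.38 = 0.01670 mol; n(e⁻) = 2 × 0.01670 = 0.03340 mol
Q = 0.03340 × 96500 = 3223 C
t = 3223 / 0.487 = 6618 s = 110 min

110 min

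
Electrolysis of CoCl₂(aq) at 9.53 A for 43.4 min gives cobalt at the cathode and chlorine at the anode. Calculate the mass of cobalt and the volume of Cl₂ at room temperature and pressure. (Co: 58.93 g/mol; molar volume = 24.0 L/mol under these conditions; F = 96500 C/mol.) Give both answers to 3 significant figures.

7.58 g Co; 3.09 L Cl₂

Q = 9.53 × 2604 = 24820 C; n(e⁻) = 24820 / 96500 = 0.2572 mol
Cathode: Co²⁺ + 2e⁻ → Co → n(Co) = 0.2572/2 = 0.1286 mol → 7.58 g
Anode: 2Cl⁻ → Cl₂ + 2e⁻ → n(Cl₂) = 0.2572/2 = 0.1286 mol → 3.09 L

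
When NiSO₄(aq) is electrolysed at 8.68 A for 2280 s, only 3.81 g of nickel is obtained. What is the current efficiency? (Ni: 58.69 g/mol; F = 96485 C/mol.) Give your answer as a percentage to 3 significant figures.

Q = 8.68 × 2280 = 19790 C
n(e⁻) = 19790 / 96485 = 0.2051 mol
Ni²⁺ + 2e⁻ → Ni, so theoretical n(Ni) = 0.1026 mol → 6.022 g
Efficiency = 3.81 / 6.022 = 0.6327 = 63.3%

63.3%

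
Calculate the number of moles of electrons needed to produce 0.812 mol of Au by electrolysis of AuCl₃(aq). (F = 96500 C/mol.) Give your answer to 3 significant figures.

2.44 mol

Au³⁺ + 3e⁻ → Au, so n(e⁻) = 3 × 0.812 = 2.436 mol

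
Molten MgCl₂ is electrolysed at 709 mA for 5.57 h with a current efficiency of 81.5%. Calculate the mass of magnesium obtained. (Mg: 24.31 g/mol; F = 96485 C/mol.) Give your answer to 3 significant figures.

1.46 g

Q = 0.709 × 20052 = 14220 C
n(e⁻) = 14220 / 96485 = 0.1474 mol
Mg²⁺ + 2e⁻ → Mg, so theoretical m(Mg) = 0.07370 × 24.31 = 1.792 g
Actual mass = 81.5% × 1.792 = 1.46 g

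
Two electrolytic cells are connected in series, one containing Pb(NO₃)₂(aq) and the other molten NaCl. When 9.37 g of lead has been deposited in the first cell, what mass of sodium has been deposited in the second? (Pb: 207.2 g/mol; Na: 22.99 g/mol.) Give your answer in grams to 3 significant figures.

n(Pb) = 9.37 / 207.2 = 0.04522 mol
Pb²⁺ + 2e⁻ → Pb, so n(e⁻) = 2 × 0.04522 = 0.09044 mol
The cells are in series, so the same charge (and hence the same n(e⁻) = 0.09044 mol) passes through both.
Na⁺ + e⁻ → Na, so n(Na) = 0.09044 mol
m(Na) = 0.09044 × 22.99 = 2.08 g

2.08 g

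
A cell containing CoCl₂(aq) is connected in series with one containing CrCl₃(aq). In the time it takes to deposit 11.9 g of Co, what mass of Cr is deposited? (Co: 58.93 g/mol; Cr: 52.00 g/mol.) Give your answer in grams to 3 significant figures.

n(Co) = 11.9 / 58.93 = 0.2019 mol
Co²⁺ + 2e⁻ → Co, so n(e⁻) = 2 × 0.2019 = 0.4038 mol
Same current for the same time ⇒ same n(e⁻) = 0.4038 mol in both cells.
Cr³⁺ + 3e⁻ → Cr, so n(Cr) = 0.4038 / 3 = 0.1346 mol
m(Cr) = 0.1346 × 52.00 = 7.00 g

7.00 g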